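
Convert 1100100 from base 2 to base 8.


1100100 (base 2) = 100 (decimal)
100 (decimal) = 144 (base 8)


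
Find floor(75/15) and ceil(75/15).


75/15 = 5.0000
floor = 5
ceil = 5

floor = 5, ceil = 5


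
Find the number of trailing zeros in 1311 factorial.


floor(1311/5) = 262
floor(1311/25) = 52
floor(1311/125) = 10
floor(1311/625) = 2
Total = 326

326 trailing zeros


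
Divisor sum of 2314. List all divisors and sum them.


Divisors of 2314: 1, 2, 13, 26, 89, 178, 1157, 2314
Sum = 1 + 2 + 13 + 26 + 89 + 178 + 1157 + 2314 = 3780

σ(2314) = 3780


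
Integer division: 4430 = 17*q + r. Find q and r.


4430 = 17 * 260 + 10
Check: 4420 + 10 = 4430

q = 260, r = 10


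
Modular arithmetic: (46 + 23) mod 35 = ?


46 + 23 = 69
69 mod 35 = 34


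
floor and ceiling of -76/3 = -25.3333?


-76/3 = -25.3333
floor = -26
ceil = -25

floor = -26, ceil = -25


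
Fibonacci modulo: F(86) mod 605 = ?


F(k) mod 605 for k=1..86:
1, 1, 2, 3, 5, 8, 13, 21, 34, 55, 89, 144, 233, 377, 5, 382, 387, 164, 551, 110, 56, 166, 222, 388, 5, 393, 398, 186, 584, 165, 144, 309, 453, 157, 5, 162, 167, 329, 496, 220, 111, 331, 442, 168, 5, 173, 178, 351, 529, 275, 199, 474, 68, 542, 5, 547, 552, 494, 441, 330, 166, 496, 57, 553, 5, 558, 563, 516, 474, 385, 254, 34, 288, 322, 5, 327, 332, 54, 386, 440, 221, 56, 277, 333, 5, 338
F(86) mod 605 = 338


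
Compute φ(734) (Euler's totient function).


734 = 2 × 367
Prime factors: 2, 367
φ(734) = 734 × (1-1/2) × (1-1/367)
= 734 × 1/2 × 366/367 = 366

φ(734) = 366


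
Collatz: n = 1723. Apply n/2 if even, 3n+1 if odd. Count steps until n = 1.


1723 → 5170 → 2585 → 7756 → 3878 → 1939 → 5818 → 2909 → 8728 → 4364 → 2182 → 1091 → 3274 → 1637 → 4912 → 2456 → 1228 → 614 → 307 → 922 → 461 → 1384 → 692 → 346 → 173 → 520 → 260 → 130 → 65 → 196 → 98 → 49 → 148 → 74 → 37 → 112 → 56 → 28 → 14 → 7 → 22 → 11 → 34 → 17 → 52 → 26 → 13 → 40 → 20 → 10 → 5 → 16 → 8 → 4 → 2 → 1
Total steps = 55

55 steps


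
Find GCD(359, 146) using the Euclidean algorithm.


359 = 2 * 146 + 67
146 = 2 * 67 + 12
67 = 5 * 12 + 7
12 = 1 * 7 + 5
7 = 1 * 5 + 2
5 = 2 * 2 + 1
2 = 2 * 1 + 0
GCD = 1


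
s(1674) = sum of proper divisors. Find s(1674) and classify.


Proper divisors: 1, 2, 3, 6, 9, 18, 27, 31, 54, 62, 93, 186, 279, 558, 837
Sum = 1 + 2 + 3 + 6 + 9 + 18 + 27 + 31 + 54 + 62 + 93 + 186 + 279 + 558 + 837 = 2166
2166 > 1674 → abundant

s(1674) = 2166 (abundant)


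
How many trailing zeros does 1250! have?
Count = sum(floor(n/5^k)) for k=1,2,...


floor(1250/5) = 250
floor(1250/25) = 50
floor(1250/125) = 10
floor(1250/625) = 2
Total = 312

312 trailing zeros


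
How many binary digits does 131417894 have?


131417894 in base 2 = 111110101010100011100100110
Number of digits = 27

27 digits (base 2)


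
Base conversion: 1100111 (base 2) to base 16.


1100111 (base 2) = 103 (decimal)
103 (decimal) = 67 (base 16)


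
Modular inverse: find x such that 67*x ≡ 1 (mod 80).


Use the extended Euclidean algorithm on (80, 67); each row r = 80*s + 67*t:
r=80, s=1, t=0
r=67, s=0, t=1
q=1: r=13, s=1, t=-1   [80*(1) + 67*(-1) = 13]
q=5: r=2, s=-5, t=6   [80*(-5) + 67*(6) = 2]
q=6: r=1, s=31, t=-37   [80*(31) + 67*(-37) = 1]
q=2: r=0, s=-67, t=80   [80*(-67) + 67*(80) = 0]
GCD = 1 with t = -37, so 67*(-37) ≡ 1 (mod 80)
Inverse = -37 mod 80 = 43
Check: 67 * 43 = 2881 ≡ 1 (mod 80)

67^(-1) ≡ 43 (mod 80)


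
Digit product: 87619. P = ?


8 × 7 × 6 × 1 × 9 = 3024


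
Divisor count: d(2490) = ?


2490 = 2^1 × 3^1 × 5^1 × 83^1
d(2490) = (1+1) × (1+1) × (1+1) × (1+1) = 16

16 divisors


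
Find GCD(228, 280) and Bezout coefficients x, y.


Tabular extended Euclidean (each row: r = 228*s + 280*t):
r=228, s=1, t=0
r=280, s=0, t=1
q=0: r=228, s=1, t=0   [228*(1) + 280*(0) = 228]
q=1: r=52, s=-1, t=1   [228*(-1) + 280*(1) = 52]
q=4: r=20, s=5, t=-4   [228*(5) + 280*(-4) = 20]
q=2: r=12, s=-11, t=9   [228*(-11) + 280*(9) = 12]
q=1: r=8, s=16, t=-13   [228*(16) + 280*(-13) = 8]
q=1: r=4, s=-27, t=22   [228*(-27) + 280*(22) = 4]
q=2: r=0, s=70, t=-57   [228*(70) + 280*(-57) = 0]
GCD = 4; from the row with r=4: x=-27, y=22
Check: 228*(-27) + 280*(22) = -6156 + 6160 = 4

GCD = 4, x = -27, y = 22


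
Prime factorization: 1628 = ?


1628 / 2 = 814
814 / 2 = 407
407 / 11 = 37
37 / 37 = 1
1628 = 2^2 × 11 × 37


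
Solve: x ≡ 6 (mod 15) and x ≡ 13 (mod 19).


M = 15*19 = 285
M1 = M/15 = 19, M2 = M/19 = 15
M1^(-1) mod 15 = 4, M2^(-1) mod 19 = 14
x = 6*19*4 + 13*15*14 = 3186
3186 mod 285 = 51
Check: 51 mod 15 = 6 ✓, 51 mod 19 = 13 ✓

x ≡ 51 (mod 285)


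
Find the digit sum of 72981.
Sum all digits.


7 + 2 + 9 + 8 + 1 = 27


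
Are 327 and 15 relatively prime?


Euclidean algorithm:
327 = 21 * 15 + 12
15 = 1 * 12 + 3
12 = 4 * 3 + 0
GCD(327, 15) = 3

No, not coprime (GCD = 3)


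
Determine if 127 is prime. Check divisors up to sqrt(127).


Check divisors up to sqrt(127) = 11.2694
No divisors found.
127 is prime.

Yes, 127 is prime


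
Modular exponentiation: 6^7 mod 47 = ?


6^1 mod 47 = 6
6^2 mod 47 = 36
6^3 mod 47 = 28
6^4 mod 47 = 27
6^5 mod 47 = 21
6^6 mod 47 = 32
6^7 mod 47 = 4


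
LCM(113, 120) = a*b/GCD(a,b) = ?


GCD(113, 120) = 1
LCM = 113*120/1 = 13560/1 = 13560

LCM = 13560


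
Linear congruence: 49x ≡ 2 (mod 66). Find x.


GCD(49, 66) = 1, unique solution
a^(-1) mod 66 = 31
x = 31 * 2 mod 66 = 62

x ≡ 62 (mod 66)


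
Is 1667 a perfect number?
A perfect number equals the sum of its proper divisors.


Proper divisors of 1667: 1
Sum = 1 = 1

No, 1667 is not perfect (1 ≠ 1667)


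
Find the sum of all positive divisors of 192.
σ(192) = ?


Divisors of 192: 1, 2, 3, 4, 6, 8, 12, 16, 24, 32, 48, 64, 96, 192
Sum = 1 + 2 + 3 + 4 + 6 + 8 + 12 + 16 + 24 + 32 + 48 + 64 + 96 + 192 = 508

σ(192) = 508


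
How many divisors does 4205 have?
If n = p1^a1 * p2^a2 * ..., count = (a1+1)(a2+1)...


4205 = 5^1 × 29^2
d(4205) = (1+1) × (2+1) = 6

6 divisors


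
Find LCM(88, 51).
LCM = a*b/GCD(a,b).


GCD(88, 51) = 1
LCM = 88*51/1 = 4488/1 = 4488

LCM = 4488


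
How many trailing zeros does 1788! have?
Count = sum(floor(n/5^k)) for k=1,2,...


floor(1788/5) = 357
floor(1788/25) = 71
floor(1788/125) = 14
floor(1788/625) = 2
Total = 444

444 trailing zeros


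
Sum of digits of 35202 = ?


3 + 5 + 2 + 0 + 2 = 12


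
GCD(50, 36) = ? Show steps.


50 = 1 * 36 + 14
36 = 2 * 14 + 8
14 = 1 * 8 + 6
8 = 1 * 6 + 2
6 = 3 * 2 + 0
GCD = 2


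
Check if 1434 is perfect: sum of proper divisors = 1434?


Proper divisors of 1434: 1, 2, 3, 6, 239, 478, 717
Sum = 1 + 2 + 3 + 6 + 239 + 478 + 717 = 1446

No, 1434 is not perfect (1446 ≠ 1434)


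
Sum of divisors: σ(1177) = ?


Divisors of 1177: 1, 11, 107, 1177
Sum = 1 + 11 + 107 + 1177 = 1296

σ(1177) = 1296


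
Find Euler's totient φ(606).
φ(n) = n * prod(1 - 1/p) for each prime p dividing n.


606 = 2 × 3 × 101
Prime factors: 2, 3, 101
φ(606) = 606 × (1-1/2) × (1-1/3) × (1-1/101)
= 606 × 1/2 × 2/3 × 100/101 = 200

φ(606) = 200


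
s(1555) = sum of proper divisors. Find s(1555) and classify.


Proper divisors: 1, 5, 311
Sum = 1 + 5 + 311 = 317
317 < 1555 → deficient

s(1555) = 317 (deficient)


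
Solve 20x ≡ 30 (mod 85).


GCD(20, 85) = 5 divides 30
Divide: 4x ≡ 6 (mod 17)
x ≡ 10 (mod 17)


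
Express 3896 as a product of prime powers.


3896 / 2 = 1948
1948 / 2 = 974
974 / 2 = 487
487 / 487 = 1
3896 = 2^3 × 487


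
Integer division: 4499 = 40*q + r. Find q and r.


4499 = 40 * 112 + 19
Check: 4480 + 19 = 4499

q = 112, r = 19


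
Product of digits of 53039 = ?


5 × 3 × 0 × 3 × 9 = 0


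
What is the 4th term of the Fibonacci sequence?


Sequence: 1, 1, 2, 3
F(4) = 3


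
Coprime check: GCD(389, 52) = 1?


Euclidean algorithm:
389 = 7 * 52 + 25
52 = 2 * 25 + 2
25 = 12 * 2 + 1
2 = 2 * 1 + 0
GCD(389, 52) = 1

Yes, coprime (GCD = 1)


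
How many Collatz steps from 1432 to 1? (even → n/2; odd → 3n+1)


1432 → 716 → 358 → 179 → 538 → 269 → 808 → 404 → 202 → 101 → 304 → 152 → 76 → 38 → 19 → 58 → 29 → 88 → 44 → 22 → 11 → 34 → 17 → 52 → 26 → 13 → 40 → 20 → 10 → 5 → 16 → 8 → 4 → 2 → 1
Total steps = 34

34 steps


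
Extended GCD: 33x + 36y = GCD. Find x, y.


Tabular extended Euclidean (each row: r = 33*s + 36*t):
r=33, s=1, t=0
r=36, s=0, t=1
q=0: r=33, s=1, t=0   [33*(1) + 36*(0) = 33]
q=1: r=3, s=-1, t=1   [33*(-1) + 36*(1) = 3]
q=11: r=0, s=12, t=-11   [33*(12) + 36*(-11) = 0]
GCD = 3; from the row with r=3: x=-1, y=1
Check: 33*(-1) + 36*(1) = -33 + 36 = 3

GCD = 3, x = -1, y = 1


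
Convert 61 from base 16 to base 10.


61 (base 16) = 97 (decimal)
97 (decimal) = 97 (base 10)


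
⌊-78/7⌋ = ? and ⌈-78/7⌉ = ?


-78/7 = -11.1429
floor = -12
ceil = -11

floor = -12, ceil = -11


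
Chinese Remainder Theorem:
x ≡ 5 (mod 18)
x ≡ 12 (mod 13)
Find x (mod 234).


M = 18*13 = 234
M1 = M/18 = 13, M2 = M/13 = 18
M1^(-1) mod 18 = 7, M2^(-1) mod 13 = 8
x = 5*13*7 + 12*18*8 = 2183
2183 mod 234 = 77
Check: 77 mod 18 = 5 ✓, 77 mod 13 = 12 ✓

x ≡ 77 (mod 234)


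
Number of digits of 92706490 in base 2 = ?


92706490 in base 2 = 101100001101001011010111010
Number of digits = 27

27 digits (base 2)


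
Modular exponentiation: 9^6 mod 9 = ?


9^1 mod 9 = 0
9^2 mod 9 = 0
9^3 mod 9 = 0
9^4 mod 9 = 0
9^5 mod 9 = 0
9^6 mod 9 = 0


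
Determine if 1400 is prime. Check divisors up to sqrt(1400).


1400 / 2 = 700 (exact division)
1400 is NOT prime.

No, 1400 is not prime


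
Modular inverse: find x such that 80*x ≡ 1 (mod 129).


Use the extended Euclidean algorithm on (129, 80); each row r = 129*s + 80*t:
r=129, s=1, t=0
r=80, s=0, t=1
q=1: r=49, s=1, t=-1   [129*(1) + 80*(-1) = 49]
q=1: r=31, s=-1, t=2   [129*(-1) + 80*(2) = 31]
q=1: r=18, s=2, t=-3   [129*(2) + 80*(-3) = 18]
q=1: r=13, s=-3, t=5   [129*(-3) + 80*(5) = 13]
q=1: r=5, s=5, t=-8   [129*(5) + 80*(-8) = 5]
q=2: r=3, s=-13, t=21   [129*(-13) + 80*(21) = 3]
q=1: r=2, s=18, t=-29   [129*(18) + 80*(-29) = 2]
q=1: r=1, s=-31, t=50   [129*(-31) + 80*(50) = 1]
q=2: r=0, s=80, t=-129   [129*(80) + 80*(-129) = 0]
GCD = 1 with t = 50, so 80*(50) ≡ 1 (mod 129)
Inverse = 50 mod 129 = 50
Check: 80 * 50 = 4000 ≡ 1 (mod 129)

80^(-1) ≡ 50 (mod 129)


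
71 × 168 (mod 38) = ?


71 × 168 = 11928
11928 mod 38 = 34


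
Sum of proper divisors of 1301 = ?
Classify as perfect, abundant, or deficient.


Proper divisors: 1
Sum = 1 = 1
1 < 1301 → deficient

s(1301) = 1 (deficient)


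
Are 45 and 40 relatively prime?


Euclidean algorithm:
45 = 1 * 40 + 5
40 = 8 * 5 + 0
GCD(45, 40) = 5

No, not coprime (GCD = 5)


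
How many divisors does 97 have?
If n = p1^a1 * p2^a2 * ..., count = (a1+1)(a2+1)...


97 = 97^1
d(97) = (1+1) = 2

2 divisors


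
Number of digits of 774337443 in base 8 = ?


774337443 in base 8 = 5611671643
Number of digits = 10

10 digits (base 8)


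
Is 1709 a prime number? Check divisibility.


Check divisors up to sqrt(1709) = 41.3401
No divisors found.
1709 is prime.

Yes, 1709 is prime


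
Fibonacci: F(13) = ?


Sequence: 1, 1, 2, 3, 5, 8, 13, 21, 34, 55, 89, 144, 233
F(13) = 233


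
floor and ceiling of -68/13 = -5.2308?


-68/13 = -5.2308
floor = -6
ceil = -5

floor = -6, ceil = -5


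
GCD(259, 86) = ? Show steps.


259 = 3 * 86 + 1
86 = 86 * 1 + 0
GCD = 1


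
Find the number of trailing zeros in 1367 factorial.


floor(1367/5) = 273
floor(1367/25) = 54
floor(1367/125) = 10
floor(1367/625) = 2
Total = 339

339 trailing zeros


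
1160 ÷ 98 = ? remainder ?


1160 = 98 * 11 + 82
Check: 1078 + 82 = 1160

q = 11, r = 82


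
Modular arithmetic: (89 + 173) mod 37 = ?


89 + 173 = 262
262 mod 37 = 3


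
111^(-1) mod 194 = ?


Use the extended Euclidean algorithm on (194, 111); each row r = 194*s + 111*t:
r=194, s=1, t=0
r=111, s=0, t=1
q=1: r=83, s=1, t=-1   [194*(1) + 111*(-1) = 83]
q=1: r=28, s=-1, t=2   [194*(-1) + 111*(2) = 28]
q=2: r=27, s=3, t=-5   [194*(3) + 111*(-5) = 27]
q=1: r=1, s=-4, t=7   [194*(-4) + 111*(7) = 1]
q=27: r=0, s=111, t=-194   [194*(111) + 111*(-194) = 0]
GCD = 1 with t = 7, so 111*(7) ≡ 1 (mod 194)
Inverse = 7 mod 194 = 7
Check: 111 * 7 = 777 ≡ 1 (mod 194)

111^(-1) ≡ 7 (mod 194)


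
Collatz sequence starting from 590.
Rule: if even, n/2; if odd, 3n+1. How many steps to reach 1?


590 → 295 → 886 → 443 → 1330 → 665 → 1996 → 998 → 499 → 1498 → 749 → 2248 → 1124 → 562 → 281 → 844 → 422 → 211 → 634 → 317 → 952 → 476 → 238 → 119 → 358 → 179 → 538 → 269 → 808 → 404 → 202 → 101 → 304 → 152 → 76 → 38 → 19 → 58 → 29 → 88 → 44 → 22 → 11 → 34 → 17 → 52 → 26 → 13 → 40 → 20 → 10 → 5 → 16 → 8 → 4 → 2 → 1
Total steps = 56

56 steps


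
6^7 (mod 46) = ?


6^1 mod 46 = 6
6^2 mod 46 = 36
6^3 mod 46 = 32
6^4 mod 46 = 8
6^5 mod 46 = 2
6^6 mod 46 = 12
6^7 mod 46 = 26


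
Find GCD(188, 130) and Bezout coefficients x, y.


Tabular extended Euclidean (each row: r = 188*s + 130*t):
r=188, s=1, t=0
r=130, s=0, t=1
q=1: r=58, s=1, t=-1   [188*(1) + 130*(-1) = 58]
q=2: r=14, s=-2, t=3   [188*(-2) + 130*(3) = 14]
q=4: r=2, s=9, t=-13   [188*(9) + 130*(-13) = 2]
q=7: r=0, s=-65, t=94   [188*(-65) + 130*(94) = 0]
GCD = 2; from the row with r=2: x=9, y=-13
Check: 188*(9) + 130*(-13) = 1692 - 1690 = 2

GCD = 2, x = 9, y = -13


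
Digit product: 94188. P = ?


9 × 4 × 1 × 8 × 8 = 2304


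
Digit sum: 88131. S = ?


8 + 8 + 1 + 3 + 1 = 21


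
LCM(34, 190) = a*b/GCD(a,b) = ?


GCD(34, 190) = 2
LCM = 34*190/2 = 6460/2 = 3230

LCM = 3230


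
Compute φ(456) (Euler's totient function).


456 = 2^3 × 3 × 19
Prime factors: 2, 3, 19
φ(456) = 456 × (1-1/2) × (1-1/3) × (1-1/19)
= 456 × 1/2 × 2/3 × 18/19 = 144

φ(456) = 144


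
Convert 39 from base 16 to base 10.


39 (base 16) = 57 (decimal)
57 (decimal) = 57 (base 10)


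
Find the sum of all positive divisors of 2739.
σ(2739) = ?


Divisors of 2739: 1, 3, 11, 33, 83, 249, 913, 2739
Sum = 1 + 3 + 11 + 33 + 83 + 249 + 913 + 2739 = 4032

σ(2739) = 4032


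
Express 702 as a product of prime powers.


702 / 2 = 351
351 / 3 = 117
117 / 3 = 39
39 / 3 = 13
13 / 13 = 1
702 = 2 × 3^3 × 13


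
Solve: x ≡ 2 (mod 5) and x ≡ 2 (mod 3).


M = 5*3 = 15
M1 = M/5 = 3, M2 = M/3 = 5
M1^(-1) mod 5 = 2, M2^(-1) mod 3 = 2
x = 2*3*2 + 2*5*2 = 32
32 mod 15 = 2
Check: 2 mod 5 = 2 ✓, 2 mod 3 = 2 ✓

x ≡ 2 (mod 15)


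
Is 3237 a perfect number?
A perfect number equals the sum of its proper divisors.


Proper divisors of 3237: 1, 3, 13, 39, 83, 249, 1079
Sum = 1 + 3 + 13 + 39 + 83 + 249 + 1079 = 1467

No, 3237 is not perfect (1467 ≠ 3237)


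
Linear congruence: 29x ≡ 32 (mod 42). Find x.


GCD(29, 42) = 1, unique solution
a^(-1) mod 42 = 29
x = 29 * 32 mod 42 = 4

x ≡ 4 (mod 42)


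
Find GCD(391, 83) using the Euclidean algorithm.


391 = 4 * 83 + 59
83 = 1 * 59 + 24
59 = 2 * 24 + 11
24 = 2 * 11 + 2
11 = 5 * 2 + 1
2 = 2 * 1 + 0
GCD = 1


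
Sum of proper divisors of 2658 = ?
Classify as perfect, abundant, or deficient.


Proper divisors: 1, 2, 3, 6, 443, 886, 1329
Sum = 1 + 2 + 3 + 6 + 443 + 886 + 1329 = 2670
2670 > 2658 → abundant

s(2658) = 2670 (abundant)


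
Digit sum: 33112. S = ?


3 + 3 + 1 + 1 + 2 = 10


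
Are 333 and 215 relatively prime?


Euclidean algorithm:
333 = 1 * 215 + 118
215 = 1 * 118 + 97
118 = 1 * 97 + 21
97 = 4 * 21 + 13
21 = 1 * 13 + 8
13 = 1 * 8 + 5
8 = 1 * 5 + 3
5 = 1 * 3 + 2
3 = 1 * 2 + 1
2 = 2 * 1 + 0
GCD(333, 215) = 1

Yes, coprime (GCD = 1)


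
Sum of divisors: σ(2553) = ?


Divisors of 2553: 1, 3, 23, 37, 69, 111, 851, 2553
Sum = 1 + 3 + 23 + 37 + 69 + 111 + 851 + 2553 = 3648

σ(2553) = 3648


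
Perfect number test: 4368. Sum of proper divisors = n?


Proper divisors of 4368: 1, 2, 3, 4, 6, 7, 8, 12, 13, 14, 16, 21, 24, 26, 28, 39, 42, 48, 52, 56, 78, 84, 91, 104, 112, 156, 168, 182, 208, 273, 312, 336, 364, 546, 624, 728, 1092, 1456, 2184
Sum = 1 + 2 + 3 + 4 + 6 + 7 + 8 + 12 + 13 + 14 + 16 + 21 + 24 + 26 + 28 + 39 + 42 + 48 + 52 + 56 + 78 + 84 + 91 + 104 + 112 + 156 + 168 + 182 + 208 + 273 + 312 + 336 + 364 + 546 + 624 + 728 + 1092 + 1456 + 2184 = 9520

No, 4368 is not perfect (9520 ≠ 4368)


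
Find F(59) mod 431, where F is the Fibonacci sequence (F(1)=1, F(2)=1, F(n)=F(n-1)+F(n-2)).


F(k) mod 431 for k=1..59:
1, 1, 2, 3, 5, 8, 13, 21, 34, 55, 89, 144, 233, 377, 179, 125, 304, 429, 302, 300, 171, 40, 211, 251, 31, 282, 313, 164, 46, 210, 256, 35, 291, 326, 186, 81, 267, 348, 184, 101, 285, 386, 240, 195, 4, 199, 203, 402, 174, 145, 319, 33, 352, 385, 306, 260, 135, 395, 99
F(59) mod 431 = 99


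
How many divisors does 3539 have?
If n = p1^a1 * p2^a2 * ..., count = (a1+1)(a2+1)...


3539 = 3539^1
d(3539) = (1+1) = 2

2 divisors


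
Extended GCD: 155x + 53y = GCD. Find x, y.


Tabular extended Euclidean (each row: r = 155*s + 53*t):
r=155, s=1, t=0
r=53, s=0, t=1
q=2: r=49, s=1, t=-2   [155*(1) + 53*(-2) = 49]
q=1: r=4, s=-1, t=3   [155*(-1) + 53*(3) = 4]
q=12: r=1, s=13, t=-38   [155*(13) + 53*(-38) = 1]
q=4: r=0, s=-53, t=155   [155*(-53) + 53*(155) = 0]
GCD = 1; from the row with r=1: x=13, y=-38
Check: 155*(13) + 53*(-38) = 2015 - 2014 = 1

GCD = 1, x = 13, y = -38


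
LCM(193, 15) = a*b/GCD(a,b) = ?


GCD(193, 15) = 1
LCM = 193*15/1 = 2895/1 = 2895

LCM = 2895


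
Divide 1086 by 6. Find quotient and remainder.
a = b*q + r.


1086 = 6 * 181 + 0
Check: 1086 + 0 = 1086

q = 181, r = 0


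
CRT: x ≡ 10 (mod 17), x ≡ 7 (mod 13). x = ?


M = 17*13 = 221
M1 = M/17 = 13, M2 = M/13 = 17
M1^(-1) mod 17 = 4, M2^(-1) mod 13 = 10
x = 10*13*4 + 7*17*10 = 1710
1710 mod 221 = 163
Check: 163 mod 17 = 10 ✓, 163 mod 13 = 7 ✓

x ≡ 163 (mod 221)


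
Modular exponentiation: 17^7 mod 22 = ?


17^1 mod 22 = 17
17^2 mod 22 = 3
17^3 mod 22 = 7
17^4 mod 22 = 9
17^5 mod 22 = 21
17^6 mod 22 = 5
17^7 mod 22 = 19


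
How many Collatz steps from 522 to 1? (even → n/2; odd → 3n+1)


522 → 261 → 784 → 392 → 196 → 98 → 49 → 148 → 74 → 37 → 112 → 56 → 28 → 14 → 7 → 22 → 11 → 34 → 17 → 52 → 26 → 13 → 40 → 20 → 10 → 5 → 16 → 8 → 4 → 2 → 1
Total steps = 30

30 steps


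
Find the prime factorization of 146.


146 / 2 = 73
73 / 73 = 1
146 = 2 × 73


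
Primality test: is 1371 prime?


1371 / 3 = 457 (exact division)
1371 is NOT prime.

No, 1371 is not prime


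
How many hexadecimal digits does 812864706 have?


812864706 in base 16 = 307354C2
Number of digits = 8

8 digits (base 16)


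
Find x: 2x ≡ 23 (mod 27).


GCD(2, 27) = 1, unique solution
a^(-1) mod 27 = 14
x = 14 * 23 mod 27 = 25

x ≡ 25 (mod 27)


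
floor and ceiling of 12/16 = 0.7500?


12/16 = 0.7500
floor = 0
ceil = 1

floor = 0, ceil = 1


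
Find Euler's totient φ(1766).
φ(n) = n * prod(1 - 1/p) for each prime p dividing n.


1766 = 2 × 883
Prime factors: 2, 883
φ(1766) = 1766 × (1-1/2) × (1-1/883)
= 1766 × 1/2 × 882/883 = 882

φ(1766) = 882


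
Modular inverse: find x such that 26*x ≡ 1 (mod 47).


Use the extended Euclidean algorithm on (47, 26); each row r = 47*s + 26*t:
r=47, s=1, t=0
r=26, s=0, t=1
q=1: r=21, s=1, t=-1   [47*(1) + 26*(-1) = 21]
q=1: r=5, s=-1, t=2   [47*(-1) + 26*(2) = 5]
q=4: r=1, s=5, t=-9   [47*(5) + 26*(-9) = 1]
q=5: r=0, s=-26, t=47   [47*(-26) + 26*(47) = 0]
GCD = 1 with t = -9, so 26*(-9) ≡ 1 (mod 47)
Inverse = -9 mod 47 = 38
Check: 26 * 38 = 988 ≡ 1 (mod 47)

26^(-1) ≡ 38 (mod 47)


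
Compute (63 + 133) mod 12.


63 + 133 = 196
196 mod 12 = 4


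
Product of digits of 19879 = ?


1 × 9 × 8 × 7 × 9 = 4536


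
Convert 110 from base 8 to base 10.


110 (base 8) = 72 (decimal)
72 (decimal) = 72 (base 10)


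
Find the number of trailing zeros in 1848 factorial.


floor(1848/5) = 369
floor(1848/25) = 73
floor(1848/125) = 14
floor(1848/625) = 2
Total = 458

458 trailing zeros


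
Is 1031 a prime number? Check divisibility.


Check divisors up to sqrt(1031) = 32.1092
No divisors found.
1031 is prime.

Yes, 1031 is prime


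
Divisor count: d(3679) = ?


3679 = 13^1 × 283^1
d(3679) = (1+1) × (1+1) = 4

4 divisors


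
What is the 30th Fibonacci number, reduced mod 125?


F(k) mod 125 for k=1..30:
1, 1, 2, 3, 5, 8, 13, 21, 34, 55, 89, 19, 108, 2, 110, 112, 97, 84, 56, 15, 71, 86, 32, 118, 25, 18, 43, 61, 104, 40
F(30) mod 125 = 40


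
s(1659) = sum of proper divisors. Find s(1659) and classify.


Proper divisors: 1, 3, 7, 21, 79, 237, 553
Sum = 1 + 3 + 7 + 21 + 79 + 237 + 553 = 901
901 < 1659 → deficient

s(1659) = 901 (deficient)


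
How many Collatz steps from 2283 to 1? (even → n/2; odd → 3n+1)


2283 → 6850 → 3425 → 10276 → 5138 → 2569 → 7708 → 3854 → 1927 → 5782 → 2891 → 8674 → 4337 → 13012 → 6506 → 3253 → 9760 → 4880 → 2440 → 1220 → 610 → 305 → 916 → 458 → 229 → 688 → 344 → 172 → 86 → 43 → 130 → 65 → 196 → 98 → 49 → 148 → 74 → 37 → 112 → 56 → 28 → 14 → 7 → 22 → 11 → 34 → 17 → 52 → 26 → 13 → 40 → 20 → 10 → 5 → 16 → 8 → 4 → 2 → 1
Total steps = 58

58 steps


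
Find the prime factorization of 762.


762 / 2 = 381
381 / 3 = 127
127 / 127 = 1
762 = 2 × 3 × 127


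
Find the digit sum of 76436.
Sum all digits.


7 + 6 + 4 + 3 + 6 = 26


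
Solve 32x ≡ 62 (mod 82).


GCD(32, 82) = 2 divides 62
Divide: 16x ≡ 31 (mod 41)
x ≡ 25 (mod 41)


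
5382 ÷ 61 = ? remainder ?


5382 = 61 * 88 + 14
Check: 5368 + 14 = 5382

q = 88, r = 14


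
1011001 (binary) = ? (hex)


1011001 (base 2) = 89 (decimal)
89 (decimal) = 59 (base 16)


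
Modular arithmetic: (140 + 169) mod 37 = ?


140 + 169 = 309
309 mod 37 = 13


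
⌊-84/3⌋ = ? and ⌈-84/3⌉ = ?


-84/3 = -28.0000
floor = -28
ceil = -28

floor = -28, ceil = -28


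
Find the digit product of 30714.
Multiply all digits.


3 × 0 × 7 × 1 × 4 = 0


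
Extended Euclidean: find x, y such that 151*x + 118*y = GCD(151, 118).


Tabular extended Euclidean (each row: r = 151*s + 118*t):
r=151, s=1, t=0
r=118, s=0, t=1
q=1: r=33, s=1, t=-1   [151*(1) + 118*(-1) = 33]
q=3: r=19, s=-3, t=4   [151*(-3) + 118*(4) = 19]
q=1: r=14, s=4, t=-5   [151*(4) + 118*(-5) = 14]
q=1: r=5, s=-7, t=9   [151*(-7) + 118*(9) = 5]
q=2: r=4, s=18, t=-23   [151*(18) + 118*(-23) = 4]
q=1: r=1, s=-25, t=32   [151*(-25) + 118*(32) = 1]
q=4: r=0, s=118, t=-151   [151*(118) + 118*(-151) = 0]
GCD = 1; from the row with r=1: x=-25, y=32
Check: 151*(-25) + 118*(32) = -3775 + 3776 = 1

GCD = 1, x = -25, y = 32


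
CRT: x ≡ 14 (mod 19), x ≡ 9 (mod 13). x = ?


M = 19*13 = 247
M1 = M/19 = 13, M2 = M/13 = 19
M1^(-1) mod 19 = 3, M2^(-1) mod 13 = 11
x = 14*13*3 + 9*19*11 = 2427
2427 mod 247 = 204
Check: 204 mod 19 = 14 ✓, 204 mod 13 = 9 ✓

x ≡ 204 (mod 247)


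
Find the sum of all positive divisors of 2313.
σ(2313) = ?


Divisors of 2313: 1, 3, 9, 257, 771, 2313
Sum = 1 + 3 + 9 + 257 + 771 + 2313 = 3354

σ(2313) = 3354


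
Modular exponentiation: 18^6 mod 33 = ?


18^1 mod 33 = 18
18^2 mod 33 = 27
18^3 mod 33 = 24
18^4 mod 33 = 3
18^5 mod 33 = 21
18^6 mod 33 = 15


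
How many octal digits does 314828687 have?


314828687 in base 8 = 2260763617
Number of digits = 10

10 digits (base 8)


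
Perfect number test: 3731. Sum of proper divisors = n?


Proper divisors of 3731: 1, 7, 13, 41, 91, 287, 533
Sum = 1 + 7 + 13 + 41 + 91 + 287 + 533 = 973

No, 3731 is not perfect (973 ≠ 3731)


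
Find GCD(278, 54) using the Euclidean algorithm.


278 = 5 * 54 + 8
54 = 6 * 8 + 6
8 = 1 * 6 + 2
6 = 3 * 2 + 0
GCD = 2


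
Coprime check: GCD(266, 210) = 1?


Euclidean algorithm:
266 = 1 * 210 + 56
210 = 3 * 56 + 42
56 = 1 * 42 + 14
42 = 3 * 14 + 0
GCD(266, 210) = 14

No, not coprime (GCD = 14)


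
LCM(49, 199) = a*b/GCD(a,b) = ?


GCD(49, 199) = 1
LCM = 49*199/1 = 9751/1 = 9751

LCM = 9751


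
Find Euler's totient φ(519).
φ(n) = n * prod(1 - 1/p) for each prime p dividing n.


519 = 3 × 173
Prime factors: 3, 173
φ(519) = 519 × (1-1/3) × (1-1/173)
= 519 × 2/3 × 172/173 = 344

φ(519) = 344


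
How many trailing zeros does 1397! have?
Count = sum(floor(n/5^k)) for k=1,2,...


floor(1397/5) = 279
floor(1397/25) = 55
floor(1397/125) = 11
floor(1397/625) = 2
Total = 347

347 trailing zeros


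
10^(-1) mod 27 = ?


Use the extended Euclidean algorithm on (27, 10); each row r = 27*s + 10*t:
r=27, s=1, t=0
r=10, s=0, t=1
q=2: r=7, s=1, t=-2   [27*(1) + 10*(-2) = 7]
q=1: r=3, s=-1, t=3   [27*(-1) + 10*(3) = 3]
q=2: r=1, s=3, t=-8   [27*(3) + 10*(-8) = 1]
q=3: r=0, s=-10, t=27   [27*(-10) + 10*(27) = 0]
GCD = 1 with t = -8, so 10*(-8) ≡ 1 (mod 27)
Inverse = -8 mod 27 = 19
Check: 10 * 19 = 190 ≡ 1 (mod 27)

10^(-1) ≡ 19 (mod 27)


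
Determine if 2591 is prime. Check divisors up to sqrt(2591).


Check divisors up to sqrt(2591) = 50.9019
No divisors found.
2591 is prime.

Yes, 2591 is prime


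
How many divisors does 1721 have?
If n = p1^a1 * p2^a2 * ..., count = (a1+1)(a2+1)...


1721 = 1721^1
d(1721) = (1+1) = 2

2 divisors


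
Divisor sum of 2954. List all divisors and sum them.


Divisors of 2954: 1, 2, 7, 14, 211, 422, 1477, 2954
Sum = 1 + 2 + 7 + 14 + 211 + 422 + 1477 + 2954 = 5088

σ(2954) = 5088


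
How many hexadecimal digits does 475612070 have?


475612070 in base 16 = 1C5943A6
Number of digits = 8

8 digits (base 16)


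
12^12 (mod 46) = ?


12^1 mod 46 = 12
12^2 mod 46 = 6
12^3 mod 46 = 26
12^4 mod 46 = 36
12^5 mod 46 = 18
12^6 mod 46 = 32
12^7 mod 46 = 16
12^8 mod 46 = 8
12^9 mod 46 = 4
12^10 mod 46 = 2
12^11 mod 46 = 24
12^12 mod 46 = 12


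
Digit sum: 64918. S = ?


6 + 4 + 9 + 1 + 8 = 28


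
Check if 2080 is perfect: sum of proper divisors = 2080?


Proper divisors of 2080: 1, 2, 4, 5, 8, 10, 13, 16, 20, 26, 32, 40, 52, 65, 80, 104, 130, 160, 208, 260, 416, 520, 1040
Sum = 1 + 2 + 4 + 5 + 8 + 10 + 13 + 16 + 20 + 26 + 32 + 40 + 52 + 65 + 80 + 104 + 130 + 160 + 208 + 260 + 416 + 520 + 1040 = 3212

No, 2080 is not perfect (3212 ≠ 2080)


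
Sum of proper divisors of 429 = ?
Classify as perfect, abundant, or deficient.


Proper divisors: 1, 3, 11, 13, 33, 39, 143
Sum = 1 + 3 + 11 + 13 + 33 + 39 + 143 = 243
243 < 429 → deficient

s(429) = 243 (deficient)


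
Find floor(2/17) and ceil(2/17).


2/17 = 0.1176
floor = 0
ceil = 1

floor = 0, ceil = 1


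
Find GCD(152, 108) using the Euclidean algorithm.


152 = 1 * 108 + 44
108 = 2 * 44 + 20
44 = 2 * 20 + 4
20 = 5 * 4 + 0
GCD = 4


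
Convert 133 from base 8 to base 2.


133 (base 8) = 91 (decimal)
91 (decimal) = 1011011 (base 2)


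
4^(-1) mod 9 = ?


Use the extended Euclidean algorithm on (9, 4); each row r = 9*s + 4*t:
r=9, s=1, t=0
r=4, s=0, t=1
q=2: r=1, s=1, t=-2   [9*(1) + 4*(-2) = 1]
q=4: r=0, s=-4, t=9   [9*(-4) + 4*(9) = 0]
GCD = 1 with t = -2, so 4*(-2) ≡ 1 (mod 9)
Inverse = -2 mod 9 = 7
Check: 4 * 7 = 28 ≡ 1 (mod 9)

4^(-1) ≡ 7 (mod 9)


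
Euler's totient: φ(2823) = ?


2823 = 3 × 941
Prime factors: 3, 941
φ(2823) = 2823 × (1-1/3) × (1-1/941)
= 2823 × 2/3 × 940/941 = 1880

φ(2823) = 1880


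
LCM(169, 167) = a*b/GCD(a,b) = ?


GCD(169, 167) = 1
LCM = 169*167/1 = 28223/1 = 28223

LCM = 28223


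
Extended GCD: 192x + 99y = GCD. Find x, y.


Tabular extended Euclidean (each row: r = 192*s + 99*t):
r=192, s=1, t=0
r=99, s=0, t=1
q=1: r=93, s=1, t=-1   [192*(1) + 99*(-1) = 93]
q=1: r=6, s=-1, t=2   [192*(-1) + 99*(2) = 6]
q=15: r=3, s=16, t=-31   [192*(16) + 99*(-31) = 3]
q=2: r=0, s=-33, t=64   [192*(-33) + 99*(64) = 0]
GCD = 3; from the row with r=3: x=16, y=-31
Check: 192*(16) + 99*(-31) = 3072 - 3069 = 3

GCD = 3, x = 16, y = -31


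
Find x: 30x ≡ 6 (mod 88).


GCD(30, 88) = 2 divides 6
Divide: 15x ≡ 3 (mod 44)
x ≡ 9 (mod 44)


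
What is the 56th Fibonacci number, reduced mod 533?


F(k) mod 533 for k=1..56:
1, 1, 2, 3, 5, 8, 13, 21, 34, 55, 89, 144, 233, 377, 77, 454, 531, 452, 450, 369, 286, 122, 408, 530, 405, 402, 274, 143, 417, 27, 444, 471, 382, 320, 169, 489, 125, 81, 206, 287, 493, 247, 207, 454, 128, 49, 177, 226, 403, 96, 499, 62, 28, 90, 118, 208
F(56) mod 533 = 208


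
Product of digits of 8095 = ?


8 × 0 × 9 × 5 = 0


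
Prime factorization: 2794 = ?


2794 / 2 = 1397
1397 / 11 = 127
127 / 127 = 1
2794 = 2 × 11 × 127


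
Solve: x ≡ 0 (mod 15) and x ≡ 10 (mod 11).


M = 15*11 = 165
M1 = M/15 = 11, M2 = M/11 = 15
M1^(-1) mod 15 = 11, M2^(-1) mod 11 = 3
x = 0*11*11 + 10*15*3 = 450
450 mod 165 = 120
Check: 120 mod 15 = 0 ✓, 120 mod 11 = 10 ✓

x ≡ 120 (mod 165)


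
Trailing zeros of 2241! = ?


floor(2241/5) = 448
floor(2241/25) = 89
floor(2241/125) = 17
floor(2241/625) = 3
Total = 557

557 trailing zeros


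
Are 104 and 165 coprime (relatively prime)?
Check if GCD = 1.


Euclidean algorithm:
165 = 1 * 104 + 61
104 = 1 * 61 + 43
61 = 1 * 43 + 18
43 = 2 * 18 + 7
18 = 2 * 7 + 4
7 = 1 * 4 + 3
4 = 1 * 3 + 1
3 = 3 * 1 + 0
GCD(104, 165) = 1

Yes, coprime (GCD = 1)


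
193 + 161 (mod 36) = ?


193 + 161 = 354
354 mod 36 = 30


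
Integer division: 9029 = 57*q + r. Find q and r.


9029 = 57 * 158 + 23
Check: 9006 + 23 = 9029

q = 158, r = 23


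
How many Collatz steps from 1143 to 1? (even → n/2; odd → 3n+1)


1143 → 3430 → 1715 → 5146 → 2573 → 7720 → 3860 → 1930 → 965 → 2896 → 1448 → 724 → 362 → 181 → 544 → 272 → 136 → 68 → 34 → 17 → 52 → 26 → 13 → 40 → 20 → 10 → 5 → 16 → 8 → 4 → 2 → 1
Total steps = 31

31 steps


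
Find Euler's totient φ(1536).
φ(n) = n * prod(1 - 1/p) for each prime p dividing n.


1536 = 2^9 × 3
Prime factors: 2, 3
φ(1536) = 1536 × (1-1/2) × (1-1/3)
= 1536 × 1/2 × 2/3 = 512

φ(1536) = 512


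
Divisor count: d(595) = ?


595 = 5^1 × 7^1 × 17^1
d(595) = (1+1) × (1+1) × (1+1) = 8

8 divisors


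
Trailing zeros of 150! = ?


floor(150/5) = 30
floor(150/25) = 6
floor(150/125) = 1
Total = 37

37 trailing zeros


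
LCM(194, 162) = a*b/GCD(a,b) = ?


GCD(194, 162) = 2
LCM = 194*162/2 = 31428/2 = 15714

LCM = 15714


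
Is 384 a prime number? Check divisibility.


384 / 2 = 192 (exact division)
384 is NOT prime.

No, 384 is not prime


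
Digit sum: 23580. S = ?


2 + 3 + 5 + 8 + 0 = 18


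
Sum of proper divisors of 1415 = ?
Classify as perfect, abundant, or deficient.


Proper divisors: 1, 5, 283
Sum = 1 + 5 + 283 = 289
289 < 1415 → deficient

s(1415) = 289 (deficient)


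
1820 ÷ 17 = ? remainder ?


1820 = 17 * 107 + 1
Check: 1819 + 1 = 1820

q = 107, r = 1


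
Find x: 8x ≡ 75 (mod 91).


GCD(8, 91) = 1, unique solution
a^(-1) mod 91 = 57
x = 57 * 75 mod 91 = 89

x ≡ 89 (mod 91)


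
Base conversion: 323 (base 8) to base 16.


323 (base 8) = 211 (decimal)
211 (decimal) = D3 (base 16)


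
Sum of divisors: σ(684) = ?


Divisors of 684: 1, 2, 3, 4, 6, 9, 12, 18, 19, 36, 38, 57, 76, 114, 171, 228, 342, 684
Sum = 1 + 2 + 3 + 4 + 6 + 9 + 12 + 18 + 19 + 36 + 38 + 57 + 76 + 114 + 171 + 228 + 342 + 684 = 1820

σ(684) = 1820


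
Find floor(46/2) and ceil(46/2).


46/2 = 23.0000
floor = 23
ceil = 23

floor = 23, ceil = 23


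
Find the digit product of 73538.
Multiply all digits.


7 × 3 × 5 × 3 × 8 = 2520


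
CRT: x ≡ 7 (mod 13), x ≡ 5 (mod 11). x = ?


M = 13*11 = 143
M1 = M/13 = 11, M2 = M/11 = 13
M1^(-1) mod 13 = 6, M2^(-1) mod 11 = 6
x = 7*11*6 + 5*13*6 = 852
852 mod 143 = 137
Check: 137 mod 13 = 7 ✓, 137 mod 11 = 5 ✓

x ≡ 137 (mod 143)


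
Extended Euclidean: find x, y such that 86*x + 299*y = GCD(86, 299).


Tabular extended Euclidean (each row: r = 86*s + 299*t):
r=86, s=1, t=0
r=299, s=0, t=1
q=0: r=86, s=1, t=0   [86*(1) + 299*(0) = 86]
q=3: r=41, s=-3, t=1   [86*(-3) + 299*(1) = 41]
q=2: r=4, s=7, t=-2   [86*(7) + 299*(-2) = 4]
q=10: r=1, s=-73, t=21   [86*(-73) + 299*(21) = 1]
q=4: r=0, s=299, t=-86   [86*(299) + 299*(-86) = 0]
GCD = 1; from the row with r=1: x=-73, y=21
Check: 86*(-73) + 299*(21) = -6278 + 6279 = 1

GCD = 1, x = -73, y = 21


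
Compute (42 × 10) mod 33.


42 × 10 = 420
420 mod 33 = 24


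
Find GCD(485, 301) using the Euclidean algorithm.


485 = 1 * 301 + 184
301 = 1 * 184 + 117
184 = 1 * 117 + 67
117 = 1 * 67 + 50
67 = 1 * 50 + 17
50 = 2 * 17 + 16
17 = 1 * 16 + 1
16 = 16 * 1 + 0
GCD = 1


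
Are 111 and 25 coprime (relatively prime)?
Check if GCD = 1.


Euclidean algorithm:
111 = 4 * 25 + 11
25 = 2 * 11 + 3
11 = 3 * 3 + 2
3 = 1 * 2 + 1
2 = 2 * 1 + 0
GCD(111, 25) = 1

Yes, coprime (GCD = 1)


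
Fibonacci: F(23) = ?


Sequence: 1, 1, 2, 3, 5, 8, 13, 21, 34, 55, 89, 144, 233, 377, 610, 987, 1597, 2584, 4181, 6765, 10946, 17711, 28657
F(23) = 28657


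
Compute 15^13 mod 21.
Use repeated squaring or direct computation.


15^1 mod 21 = 15
15^2 mod 21 = 15
15^3 mod 21 = 15
15^4 mod 21 = 15
15^5 mod 21 = 15
15^6 mod 21 = 15
15^7 mod 21 = 15
15^8 mod 21 = 15
15^9 mod 21 = 15
15^10 mod 21 = 15
15^11 mod 21 = 15
15^12 mod 21 = 15
15^13 mod 21 = 15


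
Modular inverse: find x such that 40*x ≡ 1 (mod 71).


Use the extended Euclidean algorithm on (71, 40); each row r = 71*s + 40*t:
r=71, s=1, t=0
r=40, s=0, t=1
q=1: r=31, s=1, t=-1   [71*(1) + 40*(-1) = 31]
q=1: r=9, s=-1, t=2   [71*(-1) + 40*(2) = 9]
q=3: r=4, s=4, t=-7   [71*(4) + 40*(-7) = 4]
q=2: r=1, s=-9, t=16   [71*(-9) + 40*(16) = 1]
q=4: r=0, s=40, t=-71   [71*(40) + 40*(-71) = 0]
GCD = 1 with t = 16, so 40*(16) ≡ 1 (mod 71)
Inverse = 16 mod 71 = 16
Check: 40 * 16 = 640 ≡ 1 (mod 71)

40^(-1) ≡ 16 (mod 71)


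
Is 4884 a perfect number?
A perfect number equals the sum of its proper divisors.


Proper divisors of 4884: 1, 2, 3, 4, 6, 11, 12, 22, 33, 37, 44, 66, 74, 111, 132, 148, 222, 407, 444, 814, 1221, 1628, 2442
Sum = 1 + 2 + 3 + 4 + 6 + 11 + 12 + 22 + 33 + 37 + 44 + 66 + 74 + 111 + 132 + 148 + 222 + 407 + 444 + 814 + 1221 + 1628 + 2442 = 7884

No, 4884 is not perfect (7884 ≠ 4884)


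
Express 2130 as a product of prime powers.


2130 / 2 = 1065
1065 / 3 = 355
355 / 5 = 71
71 / 71 = 1
2130 = 2 × 3 × 5 × 71


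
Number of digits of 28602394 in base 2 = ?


28602394 in base 2 = 1101101000111000000011010
Number of digits = 25

25 digits (base 2)


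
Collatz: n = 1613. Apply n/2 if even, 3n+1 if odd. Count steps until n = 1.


1613 → 4840 → 2420 → 1210 → 605 → 1816 → 908 → 454 → 227 → 682 → 341 → 1024 → 512 → 256 → 128 → 64 → 32 → 16 → 8 → 4 → 2 → 1
Total steps = 21

21 steps


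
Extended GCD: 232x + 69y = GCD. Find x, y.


Tabular extended Euclidean (each row: r = 232*s + 69*t):
r=232, s=1, t=0
r=69, s=0, t=1
q=3: r=25, s=1, t=-3   [232*(1) + 69*(-3) = 25]
q=2: r=19, s=-2, t=7   [232*(-2) + 69*(7) = 19]
q=1: r=6, s=3, t=-10   [232*(3) + 69*(-10) = 6]
q=3: r=1, s=-11, t=37   [232*(-11) + 69*(37) = 1]
q=6: r=0, s=69, t=-232   [232*(69) + 69*(-232) = 0]
GCD = 1; from the row with r=1: x=-11, y=37
Check: 232*(-11) + 69*(37) = -2552 + 2553 = 1

GCD = 1, x = -11, y = 37


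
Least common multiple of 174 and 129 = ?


GCD(174, 129) = 3
LCM = 174*129/3 = 22446/3 = 7482

LCM = 7482


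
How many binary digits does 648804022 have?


648804022 in base 2 = 100110101010111111011010110110
Number of digits = 30

30 digits (base 2)


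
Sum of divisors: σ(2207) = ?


Divisors of 2207: 1, 2207
Sum = 1 + 2207 = 2208

σ(2207) = 2208


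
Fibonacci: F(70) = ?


Sequence: 1, 1, 2, 3, 5, 8, 13, 21, 34, 55, 89, 144, 233, 377, 610, 987, 1597, 2584, 4181, 6765, 10946, 17711, 28657, 46368, 75025, 121393, 196418, 317811, 514229, 832040, 1346269, 2178309, 3524578, 5702887, 9227465, 14930352, 24157817, 39088169, 63245986, 102334155, 165580141, 267914296, 433494437, 701408733, 1134903170, 1836311903, 2971215073, 4807526976, 7778742049, 12586269025, 20365011074, 32951280099, 53316291173, 86267571272, 139583862445, 225851433717, 365435296162, 591286729879, 956722026041, 1548008755920, 2504730781961, 4052739537881, 6557470319842, 10610209857723, 17167680177565, 27777890035288, 44945570212853, 72723460248141, 117669030460994, 190392490709135
F(70) = 190392490709135


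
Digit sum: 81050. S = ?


8 + 1 + 0 + 5 + 0 = 14


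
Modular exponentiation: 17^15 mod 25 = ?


17^1 mod 25 = 17
17^2 mod 25 = 14
17^3 mod 25 = 13
17^4 mod 25 = 21
17^5 mod 25 = 7
17^6 mod 25 = 19
17^7 mod 25 = 23
17^8 mod 25 = 16
17^9 mod 25 = 22
17^10 mod 25 = 24
17^11 mod 25 = 8
17^12 mod 25 = 11
17^13 mod 25 = 12
17^14 mod 25 = 4
17^15 mod 25 = 18


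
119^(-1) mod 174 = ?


Use the extended Euclidean algorithm on (174, 119); each row r = 174*s + 119*t:
r=174, s=1, t=0
r=119, s=0, t=1
q=1: r=55, s=1, t=-1   [174*(1) + 119*(-1) = 55]
q=2: r=9, s=-2, t=3   [174*(-2) + 119*(3) = 9]
q=6: r=1, s=13, t=-19   [174*(13) + 119*(-19) = 1]
q=9: r=0, s=-119, t=174   [174*(-119) + 119*(174) = 0]
GCD = 1 with t = -19, so 119*(-19) ≡ 1 (mod 174)
Inverse = -19 mod 174 = 155
Check: 119 * 155 = 18445 ≡ 1 (mod 174)

119^(-1) ≡ 155 (mod 174)


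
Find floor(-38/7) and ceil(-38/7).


-38/7 = -5.4286
floor = -6
ceil = -5

floor = -6, ceil = -5


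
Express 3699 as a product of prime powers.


3699 / 3 = 1233
1233 / 3 = 411
411 / 3 = 137
137 / 137 = 1
3699 = 3^3 × 137


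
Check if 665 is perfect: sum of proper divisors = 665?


Proper divisors of 665: 1, 5, 7, 19, 35, 95, 133
Sum = 1 + 5 + 7 + 19 + 35 + 95 + 133 = 295

No, 665 is not perfect (295 ≠ 665)


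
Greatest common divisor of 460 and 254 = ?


460 = 1 * 254 + 206
254 = 1 * 206 + 48
206 = 4 * 48 + 14
48 = 3 * 14 + 6
14 = 2 * 6 + 2
6 = 3 * 2 + 0
GCD = 2


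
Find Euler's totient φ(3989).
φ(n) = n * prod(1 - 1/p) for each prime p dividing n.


3989 = 3989
Prime factors: 3989
φ(3989) = 3989 × (1-1/3989)
= 3989 × 3988/3989 = 3988

φ(3989) = 3988


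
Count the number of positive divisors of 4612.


4612 = 2^2 × 1153^1
d(4612) = (2+1) × (1+1) = 6

6 divisors


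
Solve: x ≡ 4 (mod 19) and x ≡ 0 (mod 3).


M = 19*3 = 57
M1 = M/19 = 3, M2 = M/3 = 19
M1^(-1) mod 19 = 13, M2^(-1) mod 3 = 1
x = 4*3*13 + 0*19*1 = 156
156 mod 57 = 42
Check: 42 mod 19 = 4 ✓, 42 mod 3 = 0 ✓

x ≡ 42 (mod 57)


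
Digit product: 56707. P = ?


5 × 6 × 7 × 0 × 7 = 0


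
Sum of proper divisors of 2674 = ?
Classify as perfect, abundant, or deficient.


Proper divisors: 1, 2, 7, 14, 191, 382, 1337
Sum = 1 + 2 + 7 + 14 + 191 + 382 + 1337 = 1934
1934 < 2674 → deficient

s(2674) = 1934 (deficient)


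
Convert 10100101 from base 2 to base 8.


10100101 (base 2) = 165 (decimal)
165 (decimal) = 245 (base 8)


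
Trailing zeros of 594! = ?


floor(594/5) = 118
floor(594/25) = 23
floor(594/125) = 4
Total = 145

145 trailing zeros


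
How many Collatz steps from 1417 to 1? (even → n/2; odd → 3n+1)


1417 → 4252 → 2126 → 1063 → 3190 → 1595 → 4786 → 2393 → 7180 → 3590 → 1795 → 5386 → 2693 → 8080 → 4040 → 2020 → 1010 → 505 → 1516 → 758 → 379 → 1138 → 569 → 1708 → 854 → 427 → 1282 → 641 → 1924 → 962 → 481 → 1444 → 722 → 361 → 1084 → 542 → 271 → 814 → 407 → 1222 → 611 → 1834 → 917 → 2752 → 1376 → 688 → 344 → 172 → 86 → 43 → 130 → 65 → 196 → 98 → 49 → 148 → 74 → 37 → 112 → 56 → 28 → 14 → 7 → 22 → 11 → 34 → 17 → 52 → 26 → 13 → 40 → 20 → 10 → 5 → 16 → 8 → 4 → 2 → 1
Total steps = 78

78 steps
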